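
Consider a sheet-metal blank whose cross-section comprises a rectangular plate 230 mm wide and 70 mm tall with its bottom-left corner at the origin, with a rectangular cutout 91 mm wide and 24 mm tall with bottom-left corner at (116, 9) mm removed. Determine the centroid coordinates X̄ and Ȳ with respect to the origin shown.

X̄ = 107.70 mm, Ȳ = 37.20 mm

Part | A | x̄ᵢ | ȳᵢ | A·x̄ᵢ | A·ȳᵢ
plate | 16100.00 | 115.00 | 35.00 | 1851500.00 | 563500.00
hole | -2184.00 | 161.50 | 21.00 | -352716.00 | -45864.00
Σ | 13916.00 |  |  | 1498784.00 | 517636.00
X̄ = 1498784.00 / 13916.00 = 107.70 mm
Ȳ = 517636.00 / 13916.00 = 37.20 mm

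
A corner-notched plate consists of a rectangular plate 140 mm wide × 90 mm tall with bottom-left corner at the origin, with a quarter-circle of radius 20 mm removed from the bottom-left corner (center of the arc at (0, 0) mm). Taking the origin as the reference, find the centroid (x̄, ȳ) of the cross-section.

x̄ = 71.57 mm, ȳ = 45.93 mm

Part | A | x̄ᵢ | ȳᵢ | A·x̄ᵢ | A·ȳᵢ
plate | 12600.00 | 70.00 | 45.00 | 882000.00 | 567000.00
removed quarter-circle | -314.16 | 8.49 | 8.49 | -2666.67 | -2666.67
Σ | 12285.84 |  |  | 879333.33 | 564333.33
x̄ = 879333.33 / 12285.84 = 71.57 mm
ȳ = 564333.33 / 12285.84 = 45.93 mm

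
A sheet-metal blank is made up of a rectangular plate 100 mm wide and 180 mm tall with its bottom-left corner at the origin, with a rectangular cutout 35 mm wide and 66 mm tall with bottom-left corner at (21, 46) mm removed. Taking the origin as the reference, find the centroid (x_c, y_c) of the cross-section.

x_c = 51.69 mm, y_c = 91.62 mm

plate: A = 100 × 180 = 18000.00, centroid at (50.00, 90.00).
hole: A = −(35 × 66) = -2310.00, centroid at (38.50, 79.00).
ΣA = 15690.00 mm², ΣAx_c = 811065.00 mm³, ΣAy_c = 1437510.00 mm³.
x_c = 811065.00/15690.00 = 51.69 mm; y_c = 1437510.00/15690.00 = 91.62 mm.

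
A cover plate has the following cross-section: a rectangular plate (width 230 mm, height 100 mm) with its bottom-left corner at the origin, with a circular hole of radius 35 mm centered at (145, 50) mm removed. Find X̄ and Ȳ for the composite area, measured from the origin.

plate: A = 230 × 100 = 23000.00, centroid at (115.00, 50.00).
hole: A = −π·35² = -3848.45, centroid at (145.00, 50.00).
ΣA = 19151.55 mm², ΣAX̄ = 2086974.60 mm³, ΣAȲ = 957577.45 mm³.
X̄ = 2086974.60/19151.55 = 108.97 mm; Ȳ = 957577.45/19151.55 = 50.00 mm.

X̄ = 108.97 mm, Ȳ = 50.00 mm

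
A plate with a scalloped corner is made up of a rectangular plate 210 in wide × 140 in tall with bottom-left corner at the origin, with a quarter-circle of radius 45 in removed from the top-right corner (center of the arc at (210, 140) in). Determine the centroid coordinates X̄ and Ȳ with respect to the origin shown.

X̄ = 100.09 in, Ȳ = 67.09 in

plate: A = 210 × 140 = 29400.00, centroid at (105.00, 70.00).
removed quarter-circle: A = −¼π·45² = -1590.43, centroid at (190.90, 120.90).
ΣA = 27809.57 in²
ΣAX̄ = (29400.00)(105.00) + (-1590.43)(190.90) = 2783384.43 in³
ΣAȲ = (29400.00)(70.00) + (-1590.43)(120.90) = 1865714.62 in³
X̄ = 2783384.43 / 27809.57 = 100.09 in
Ȳ = 1865714.62 / 27809.57 = 67.09 in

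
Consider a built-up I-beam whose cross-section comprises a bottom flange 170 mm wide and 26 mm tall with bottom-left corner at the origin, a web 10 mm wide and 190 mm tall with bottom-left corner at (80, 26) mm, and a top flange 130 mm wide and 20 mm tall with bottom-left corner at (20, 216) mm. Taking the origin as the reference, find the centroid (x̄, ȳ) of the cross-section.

bottom flange: A = 170 × 26 = 4420.00, centroid at (85.00, 13.00).
web: A = 10 × 190 = 1900.00, centroid at (85.00, 121.00).
top flange: A = 130 × 20 = 2600.00, centroid at (85.00, 226.00).
ΣA = 8920.00 mm²
ΣAx̄ = (4420.00)(85.00) + (1900.00)(85.00) + (2600.00)(85.00) = 758200.00 mm³
ΣAȳ = (4420.00)(13.00) + (1900.00)(121.00) + (2600.00)(226.00) = 874960.00 mm³
x̄ = 758200.00 / 8920.00 = 85.00 mm
ȳ = 874960.00 / 8920.00 = 98.09 mm

x̄ = 85.00 mm, ȳ = 98.09 mm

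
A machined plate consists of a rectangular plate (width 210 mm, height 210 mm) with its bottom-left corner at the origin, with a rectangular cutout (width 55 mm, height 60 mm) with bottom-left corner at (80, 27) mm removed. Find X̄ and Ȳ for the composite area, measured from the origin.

plate: A = 210 × 210 = 44100.00, centroid at (105.00, 105.00).
hole: A = −(55 × 60) = -3300.00, centroid at (107.50, 57.00).
ΣA = 40800.00 mm², ΣAX̄ = 4275750.00 mm³, ΣAȲ = 4442400.00 mm³.
X̄ = 4275750.00/40800.00 = 104.80 mm; Ȳ = 4442400.00/40800.00 = 108.88 mm.

X̄ = 104.80 mm, Ȳ = 108.88 mm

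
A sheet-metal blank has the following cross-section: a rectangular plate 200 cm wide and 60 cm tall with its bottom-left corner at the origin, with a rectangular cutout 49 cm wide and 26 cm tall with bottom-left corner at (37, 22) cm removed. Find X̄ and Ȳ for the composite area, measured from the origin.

Part | A | x̄ᵢ | ȳᵢ | A·x̄ᵢ | A·ȳᵢ
plate | 12000.00 | 100.00 | 30.00 | 1200000.00 | 360000.00
hole | -1274.00 | 61.50 | 35.00 | -78351.00 | -44590.00
Σ | 10726.00 |  |  | 1121649.00 | 315410.00
X̄ = 1121649.00 / 10726.00 = 104.57 cm
Ȳ = 315410.00 / 10726.00 = 29.41 cm

X̄ = 104.57 cm, Ȳ = 29.41 cm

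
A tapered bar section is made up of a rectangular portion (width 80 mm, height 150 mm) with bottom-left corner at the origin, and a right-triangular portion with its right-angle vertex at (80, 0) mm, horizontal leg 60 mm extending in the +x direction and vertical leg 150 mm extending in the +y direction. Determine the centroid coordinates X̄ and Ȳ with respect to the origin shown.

Part | A | x̄ᵢ | ȳᵢ | A·x̄ᵢ | A·ȳᵢ
rectangular portion | 12000.00 | 40.00 | 75.00 | 480000.00 | 900000.00
triangular portion | 4500.00 | 100.00 | 50.00 | 450000.00 | 225000.00
Σ | 16500.00 |  |  | 930000.00 | 1125000.00
X̄ = 930000.00 / 16500.00 = 56.36 mm
Ȳ = 1125000.00 / 16500.00 = 68.18 mm

X̄ = 56.36 mm, Ȳ = 68.18 mm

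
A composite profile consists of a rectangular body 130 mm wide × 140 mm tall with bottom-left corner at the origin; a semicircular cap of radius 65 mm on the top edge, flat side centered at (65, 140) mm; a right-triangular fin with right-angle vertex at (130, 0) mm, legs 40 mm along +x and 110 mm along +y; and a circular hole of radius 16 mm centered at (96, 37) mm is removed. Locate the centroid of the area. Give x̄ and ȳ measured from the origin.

x̄ = 70.62 mm, ȳ = 92.91 mm

rectangular body: A = 130 × 140 = 18200.00, centroid at (65.00, 70.00).
semicircular top: A = ½π·65² = 6636.61, centroid at (65.00, 167.59).
triangular fin: A = ½·40·110 = 2200.00, centroid at (143.33, 36.67).
hole: A = −π·16² = -804.25, centroid at (96.00, 37.00).
ΣA = 26232.37 mm², ΣAx̄ = 1852505.49 mm³, ΣAȳ = 2437118.86 mm³.
x̄ = 1852505.49/26232.37 = 70.62 mm; ȳ = 2437118.86/26232.37 = 92.91 mm.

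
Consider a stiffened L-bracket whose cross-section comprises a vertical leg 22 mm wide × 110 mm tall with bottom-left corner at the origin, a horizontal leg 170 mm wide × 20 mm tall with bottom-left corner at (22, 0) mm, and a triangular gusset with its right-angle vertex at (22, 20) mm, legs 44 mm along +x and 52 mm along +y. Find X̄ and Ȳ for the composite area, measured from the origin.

X̄ = 62.09 mm, Ȳ = 30.13 mm

Part | A | x̄ᵢ | ȳᵢ | A·x̄ᵢ | A·ȳᵢ
vertical leg | 2420.00 | 11.00 | 55.00 | 26620.00 | 133100.00
horizontal leg | 3400.00 | 107.00 | 10.00 | 363800.00 | 34000.00
gusset | 1144.00 | 36.67 | 37.33 | 41946.67 | 42709.33
Σ | 6964.00 |  |  | 432366.67 | 209809.33
X̄ = 432366.67 / 6964.00 = 62.09 mm
Ȳ = 209809.33 / 6964.00 = 30.13 mm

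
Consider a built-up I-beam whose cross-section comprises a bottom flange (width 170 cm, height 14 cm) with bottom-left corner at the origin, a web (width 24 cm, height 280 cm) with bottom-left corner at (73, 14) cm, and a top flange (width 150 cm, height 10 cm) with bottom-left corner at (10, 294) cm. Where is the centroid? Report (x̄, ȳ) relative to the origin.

x̄ = 85.00 cm, ȳ = 141.51 cm

bottom flange: A = 170 × 14 = 2380.00, centroid at (85.00, 7.00).
web: A = 24 × 280 = 6720.00, centroid at (85.00, 154.00).
top flange: A = 150 × 10 = 1500.00, centroid at (85.00, 299.00).
ΣA = 10600.00 cm², ΣAx̄ = 901000.00 cm³, ΣAȳ = 1500040.00 cm³.
x̄ = 901000.00/10600.00 = 85.00 cm; ȳ = 1500040.00/10600.00 = 141.51 cm.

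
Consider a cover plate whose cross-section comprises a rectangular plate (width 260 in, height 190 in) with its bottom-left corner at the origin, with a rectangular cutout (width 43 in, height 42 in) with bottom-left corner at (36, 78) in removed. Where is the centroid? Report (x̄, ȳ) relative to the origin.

Part | A | x̄ᵢ | ȳᵢ | A·x̄ᵢ | A·ȳᵢ
plate | 49400.00 | 130.00 | 95.00 | 6422000.00 | 4693000.00
hole | -1806.00 | 57.50 | 99.00 | -103845.00 | -178794.00
Σ | 47594.00 |  |  | 6318155.00 | 4514206.00
x̄ = 6318155.00 / 47594.00 = 132.75 in
ȳ = 4514206.00 / 47594.00 = 94.85 in

x̄ = 132.75 in, ȳ = 94.85 in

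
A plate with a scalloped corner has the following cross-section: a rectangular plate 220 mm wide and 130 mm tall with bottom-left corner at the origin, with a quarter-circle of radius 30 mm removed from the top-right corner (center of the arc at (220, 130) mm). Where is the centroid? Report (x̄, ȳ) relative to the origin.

plate: A = 220 × 130 = 28600.00, centroid at (110.00, 65.00).
removed quarter-circle: A = −¼π·30² = -706.86, centroid at (207.27, 117.27).
ΣA = 27893.14 mm²
ΣAx̄ = (28600.00)(110.00) + (-706.86)(207.27) = 2999491.16 mm³
ΣAȳ = (28600.00)(65.00) + (-706.86)(117.27) = 1776108.41 mm³
x̄ = 2999491.16 / 27893.14 = 107.54 mm
ȳ = 1776108.41 / 27893.14 = 63.68 mm

x̄ = 107.54 mm, ȳ = 63.68 mm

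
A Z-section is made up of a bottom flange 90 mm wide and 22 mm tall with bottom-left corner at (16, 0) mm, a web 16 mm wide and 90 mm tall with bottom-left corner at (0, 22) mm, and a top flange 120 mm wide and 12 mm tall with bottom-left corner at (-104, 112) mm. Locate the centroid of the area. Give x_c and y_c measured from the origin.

x_c = 14.19 mm, y_c = 59.30 mm

bottom flange: A = 90 × 22 = 1980.00, centroid at (61.00, 11.00).
web: A = 16 × 90 = 1440.00, centroid at (8.00, 67.00).
top flange: A = 120 × 12 = 1440.00, centroid at (-44.00, 118.00).
ΣA = 4860.00 mm², ΣAx_c = 68940.00 mm³, ΣAy_c = 288180.00 mm³.
x_c = 68940.00/4860.00 = 14.19 mm; y_c = 288180.00/4860.00 = 59.30 mm.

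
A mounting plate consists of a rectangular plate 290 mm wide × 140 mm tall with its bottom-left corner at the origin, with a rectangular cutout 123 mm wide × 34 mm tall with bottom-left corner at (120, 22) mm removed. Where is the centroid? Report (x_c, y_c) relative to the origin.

x_c = 140.81 mm, y_c = 73.56 mm

Part | A | x̄ᵢ | ȳᵢ | A·x̄ᵢ | A·ȳᵢ
plate | 40600.00 | 145.00 | 70.00 | 5887000.00 | 2842000.00
hole | -4182.00 | 181.50 | 39.00 | -759033.00 | -163098.00
Σ | 36418.00 |  |  | 5127967.00 | 2678902.00
x_c = 5127967.00 / 36418.00 = 140.81 mm
y_c = 2678902.00 / 36418.00 = 73.56 mm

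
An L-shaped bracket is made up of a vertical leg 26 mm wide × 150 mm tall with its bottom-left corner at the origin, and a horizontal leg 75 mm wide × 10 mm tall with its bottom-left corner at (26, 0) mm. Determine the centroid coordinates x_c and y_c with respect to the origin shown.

Part | A | x̄ᵢ | ȳᵢ | A·x̄ᵢ | A·ȳᵢ
vertical leg | 3900.00 | 13.00 | 75.00 | 50700.00 | 292500.00
horizontal leg | 750.00 | 63.50 | 5.00 | 47625.00 | 3750.00
Σ | 4650.00 |  |  | 98325.00 | 296250.00
x_c = 98325.00 / 4650.00 = 21.15 mm
y_c = 296250.00 / 4650.00 = 63.71 mm

x_c = 21.15 mm, y_c = 63.71 mm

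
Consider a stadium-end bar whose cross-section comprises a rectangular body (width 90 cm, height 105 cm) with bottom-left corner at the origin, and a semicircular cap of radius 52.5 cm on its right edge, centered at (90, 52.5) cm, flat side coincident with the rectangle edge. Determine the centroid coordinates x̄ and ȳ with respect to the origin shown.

rectangular body: A = 90 × 105 = 9450.00, centroid at (45.00, 52.50).
semicircular end: A = ½π·52.5² = 4329.51, centroid at (112.28, 52.50).
ΣA = 13779.51 cm², ΣAx̄ = 911374.41 cm³, ΣAȳ = 723424.14 cm³.
x̄ = 911374.41/13779.51 = 66.14 cm; ȳ = 723424.14/13779.51 = 52.50 cm.

x̄ = 66.14 cm, ȳ = 52.50 cm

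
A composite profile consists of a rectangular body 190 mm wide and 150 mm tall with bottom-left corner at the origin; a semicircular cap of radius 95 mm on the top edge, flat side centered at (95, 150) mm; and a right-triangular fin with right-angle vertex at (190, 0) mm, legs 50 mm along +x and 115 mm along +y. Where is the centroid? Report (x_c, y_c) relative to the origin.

rectangular body: A = 190 × 150 = 28500.00, centroid at (95.00, 75.00).
semicircular top: A = ½π·95² = 14176.44, centroid at (95.00, 190.32).
triangular fin: A = ½·50·115 = 2875.00, centroid at (206.67, 38.33).
ΣA = 45551.44 mm², ΣAx_c = 4648428.17 mm³, ΣAy_c = 4945757.19 mm³.
x_c = 4648428.17/45551.44 = 102.05 mm; y_c = 4945757.19/45551.44 = 108.58 mm.

x_c = 102.05 mm, y_c = 108.58 mm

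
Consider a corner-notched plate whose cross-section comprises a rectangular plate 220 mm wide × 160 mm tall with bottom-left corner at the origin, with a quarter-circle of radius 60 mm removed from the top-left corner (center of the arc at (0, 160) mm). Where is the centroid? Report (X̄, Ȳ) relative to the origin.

Part | A | x̄ᵢ | ȳᵢ | A·x̄ᵢ | A·ȳᵢ
plate | 35200.00 | 110.00 | 80.00 | 3872000.00 | 2816000.00
removed quarter-circle | -2827.43 | 25.46 | 134.54 | -72000.00 | -380389.34
Σ | 32372.57 |  |  | 3800000.00 | 2435610.66
X̄ = 3800000.00 / 32372.57 = 117.38 mm
Ȳ = 2435610.66 / 32372.57 = 75.24 mm

X̄ = 117.38 mm, Ȳ = 75.24 mm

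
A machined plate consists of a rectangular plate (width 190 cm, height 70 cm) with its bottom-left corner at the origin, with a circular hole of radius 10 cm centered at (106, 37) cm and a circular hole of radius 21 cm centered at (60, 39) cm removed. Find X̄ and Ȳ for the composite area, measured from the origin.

X̄ = 98.88 cm, Ȳ = 34.47 cm

plate: A = 190 × 70 = 13300.00, centroid at (95.00, 35.00).
hole 1: A = −π·10² = -314.16, centroid at (106.00, 37.00).
hole 2: A = −π·21² = -1385.44, centroid at (60.00, 39.00).
ΣA = 11600.40 cm², ΣAX̄ = 1147072.58 cm³, ΣAȲ = 399843.86 cm³.
X̄ = 1147072.58/11600.40 = 98.88 cm; Ȳ = 399843.86/11600.40 = 34.47 cm.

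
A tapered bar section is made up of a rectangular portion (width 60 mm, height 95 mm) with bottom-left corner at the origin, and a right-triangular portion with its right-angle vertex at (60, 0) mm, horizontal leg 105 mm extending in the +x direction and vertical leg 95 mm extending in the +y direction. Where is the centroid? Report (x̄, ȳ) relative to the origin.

rectangular portion: A = 60 × 95 = 5700.00, centroid at (30.00, 47.50).
triangular portion: A = ½·105·95 = 4987.50, centroid at (95.00, 31.67).
ΣA = 10687.50 mm²
ΣAx̄ = (5700.00)(30.00) + (4987.50)(95.00) = 644812.50 mm³
ΣAȳ = (5700.00)(47.50) + (4987.50)(31.67) = 428687.50 mm³
x̄ = 644812.50 / 10687.50 = 60.33 mm
ȳ = 428687.50 / 10687.50 = 40.11 mm

x̄ = 60.33 mm, ȳ = 40.11 mm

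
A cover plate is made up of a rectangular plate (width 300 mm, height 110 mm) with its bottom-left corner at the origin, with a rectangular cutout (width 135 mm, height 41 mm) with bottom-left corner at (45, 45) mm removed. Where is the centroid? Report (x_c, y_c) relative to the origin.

Part | A | x̄ᵢ | ȳᵢ | A·x̄ᵢ | A·ȳᵢ
plate | 33000.00 | 150.00 | 55.00 | 4950000.00 | 1815000.00
hole | -5535.00 | 112.50 | 65.50 | -622687.50 | -362542.50
Σ | 27465.00 |  |  | 4327312.50 | 1452457.50
x_c = 4327312.50 / 27465.00 = 157.56 mm
y_c = 1452457.50 / 27465.00 = 52.88 mm

x_c = 157.56 mm, y_c = 52.88 mm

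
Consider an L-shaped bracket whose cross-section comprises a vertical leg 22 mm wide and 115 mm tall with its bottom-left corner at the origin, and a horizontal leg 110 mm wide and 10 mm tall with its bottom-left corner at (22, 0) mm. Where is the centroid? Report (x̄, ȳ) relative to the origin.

vertical leg: A = 22 × 115 = 2530.00, centroid at (11.00, 57.50).
horizontal leg: A = 110 × 10 = 1100.00, centroid at (77.00, 5.00).
ΣA = 3630.00 mm²
ΣAx̄ = (2530.00)(11.00) + (1100.00)(77.00) = 112530.00 mm³
ΣAȳ = (2530.00)(57.50) + (1100.00)(5.00) = 150975.00 mm³
x̄ = 112530.00 / 3630.00 = 31.00 mm
ȳ = 150975.00 / 3630.00 = 41.59 mm

x̄ = 31.00 mm, ȳ = 41.59 mm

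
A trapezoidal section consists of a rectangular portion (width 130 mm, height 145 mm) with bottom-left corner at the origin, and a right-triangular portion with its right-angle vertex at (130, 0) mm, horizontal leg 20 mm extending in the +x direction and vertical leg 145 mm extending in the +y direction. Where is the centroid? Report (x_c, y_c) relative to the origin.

Part | A | x̄ᵢ | ȳᵢ | A·x̄ᵢ | A·ȳᵢ
rectangular portion | 18850.00 | 65.00 | 72.50 | 1225250.00 | 1366625.00
triangular portion | 1450.00 | 136.67 | 48.33 | 198166.67 | 70083.33
Σ | 20300.00 |  |  | 1423416.67 | 1436708.33
x_c = 1423416.67 / 20300.00 = 70.12 mm
y_c = 1436708.33 / 20300.00 = 70.77 mm

x_c = 70.12 mm, y_c = 70.77 mm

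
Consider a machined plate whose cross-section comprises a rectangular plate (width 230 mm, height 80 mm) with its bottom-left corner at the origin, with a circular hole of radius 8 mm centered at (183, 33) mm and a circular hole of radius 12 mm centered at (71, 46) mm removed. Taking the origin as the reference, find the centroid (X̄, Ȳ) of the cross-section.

plate: A = 230 × 80 = 18400.00, centroid at (115.00, 40.00).
hole 1: A = −π·8² = -201.06, centroid at (183.00, 33.00).
hole 2: A = −π·12² = -452.39, centroid at (71.00, 46.00).
ΣA = 17746.55 mm²
ΣAX̄ = (18400.00)(115.00) + (-201.06)(183.00) + (-452.39)(71.00) = 2047086.02 mm³
ΣAȲ = (18400.00)(40.00) + (-201.06)(33.00) + (-452.39)(46.00) = 708555.05 mm³
X̄ = 2047086.02 / 17746.55 = 115.35 mm
Ȳ = 708555.05 / 17746.55 = 39.93 mm

X̄ = 115.35 mm, Ȳ = 39.93 mm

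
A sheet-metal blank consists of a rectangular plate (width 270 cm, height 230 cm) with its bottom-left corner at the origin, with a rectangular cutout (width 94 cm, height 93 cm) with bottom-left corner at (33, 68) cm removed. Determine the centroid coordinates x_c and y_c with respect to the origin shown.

plate: A = 270 × 230 = 62100.00, centroid at (135.00, 115.00).
hole: A = −(94 × 93) = -8742.00, centroid at (80.00, 114.50).
ΣA = 53358.00 cm², ΣAx_c = 7684140.00 cm³, ΣAy_c = 6140541.00 cm³.
x_c = 7684140.00/53358.00 = 144.01 cm; y_c = 6140541.00/53358.00 = 115.08 cm.

x_c = 144.01 cm, y_c = 115.08 cm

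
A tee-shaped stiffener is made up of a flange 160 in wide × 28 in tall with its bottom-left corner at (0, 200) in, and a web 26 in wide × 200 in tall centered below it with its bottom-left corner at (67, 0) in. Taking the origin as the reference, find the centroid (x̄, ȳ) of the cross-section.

x̄ = 80.00 in, ȳ = 152.76 in

Part | A | x̄ᵢ | ȳᵢ | A·x̄ᵢ | A·ȳᵢ
web | 5200.00 | 80.00 | 100.00 | 416000.00 | 520000.00
flange | 4480.00 | 80.00 | 214.00 | 358400.00 | 958720.00
Σ | 9680.00 |  |  | 774400.00 | 1478720.00
x̄ = 774400.00 / 9680.00 = 80.00 in
ȳ = 1478720.00 / 9680.00 = 152.76 in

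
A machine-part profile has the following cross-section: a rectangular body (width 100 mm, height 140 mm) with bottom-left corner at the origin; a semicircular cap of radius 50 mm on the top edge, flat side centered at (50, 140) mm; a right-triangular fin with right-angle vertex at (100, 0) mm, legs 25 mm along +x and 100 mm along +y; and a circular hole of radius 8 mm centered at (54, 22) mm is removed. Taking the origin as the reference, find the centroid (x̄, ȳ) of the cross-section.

rectangular body: A = 100 × 140 = 14000.00, centroid at (50.00, 70.00).
semicircular top: A = ½π·50² = 3926.99, centroid at (50.00, 161.22).
triangular fin: A = ½·25·100 = 1250.00, centroid at (108.33, 33.33).
hole: A = −π·8² = -201.06, centroid at (54.00, 22.00).
ΣA = 18975.93 mm²
ΣAx̄ = (14000.00)(50.00) + (3926.99)(50.00) + (1250.00)(108.33) + (-201.06)(54.00) = 1020908.86 mm³
ΣAȳ = (14000.00)(70.00) + (3926.99)(161.22) + (1250.00)(33.33) + (-201.06)(22.00) = 1650355.35 mm³
x̄ = 1020908.86 / 18975.93 = 53.80 mm
ȳ = 1650355.35 / 18975.93 = 86.97 mm

x̄ = 53.80 mm, ȳ = 86.97 mm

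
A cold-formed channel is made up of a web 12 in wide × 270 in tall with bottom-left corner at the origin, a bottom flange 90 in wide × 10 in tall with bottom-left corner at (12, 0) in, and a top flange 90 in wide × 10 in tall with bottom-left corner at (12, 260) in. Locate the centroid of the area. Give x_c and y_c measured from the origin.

x_c = 24.21 in, y_c = 135.00 in

web: A = 12 × 270 = 3240.00, centroid at (6.00, 135.00).
bottom flange: A = 90 × 10 = 900.00, centroid at (57.00, 5.00).
top flange: A = 90 × 10 = 900.00, centroid at (57.00, 265.00).
ΣA = 5040.00 in², ΣAx_c = 122040.00 in³, ΣAy_c = 680400.00 in³.
x_c = 122040.00/5040.00 = 24.21 in; y_c = 680400.00/5040.00 = 135.00 in.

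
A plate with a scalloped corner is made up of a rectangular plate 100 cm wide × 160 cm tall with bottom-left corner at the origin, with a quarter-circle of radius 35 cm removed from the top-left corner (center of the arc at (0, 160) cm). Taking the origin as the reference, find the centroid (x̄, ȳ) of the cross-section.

x̄ = 52.25 cm, ȳ = 75.83 cm

plate: A = 100 × 160 = 16000.00, centroid at (50.00, 80.00).
removed quarter-circle: A = −¼π·35² = -962.11, centroid at (14.85, 145.15).
ΣA = 15037.89 cm²
ΣAx̄ = (16000.00)(50.00) + (-962.11)(14.85) = 785708.33 cm³
ΣAȳ = (16000.00)(80.00) + (-962.11)(145.15) = 1140353.63 cm³
x̄ = 785708.33 / 15037.89 = 52.25 cm
ȳ = 1140353.63 / 15037.89 = 75.83 cm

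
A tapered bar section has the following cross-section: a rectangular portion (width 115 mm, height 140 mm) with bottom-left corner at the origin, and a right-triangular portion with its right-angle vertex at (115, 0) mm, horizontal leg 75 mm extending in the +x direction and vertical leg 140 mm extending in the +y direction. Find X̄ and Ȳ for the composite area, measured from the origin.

rectangular portion: A = 115 × 140 = 16100.00, centroid at (57.50, 70.00).
triangular portion: A = ½·75·140 = 5250.00, centroid at (140.00, 46.67).
ΣA = 21350.00 mm²
ΣAX̄ = (16100.00)(57.50) + (5250.00)(140.00) = 1660750.00 mm³
ΣAȲ = (16100.00)(70.00) + (5250.00)(46.67) = 1372000.00 mm³
X̄ = 1660750.00 / 21350.00 = 77.79 mm
Ȳ = 1372000.00 / 21350.00 = 64.26 mm

X̄ = 77.79 mm, Ȳ = 64.26 mm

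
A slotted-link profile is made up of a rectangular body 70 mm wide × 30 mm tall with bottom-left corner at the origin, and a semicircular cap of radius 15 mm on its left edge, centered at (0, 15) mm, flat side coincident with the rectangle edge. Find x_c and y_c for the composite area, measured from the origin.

x_c = 29.04 mm, y_c = 15.00 mm

rectangular body: A = 70 × 30 = 2100.00, centroid at (35.00, 15.00).
semicircular end: A = ½π·15² = 353.43, centroid at (-6.37, 15.00).
ΣA = 2453.43 mm²
ΣAx_c = (2100.00)(35.00) + (353.43)(-6.37) = 71250.00 mm³
ΣAy_c = (2100.00)(15.00) + (353.43)(15.00) = 36801.44 mm³
x_c = 71250.00 / 2453.43 = 29.04 mm
y_c = 36801.44 / 2453.43 = 15.00 mm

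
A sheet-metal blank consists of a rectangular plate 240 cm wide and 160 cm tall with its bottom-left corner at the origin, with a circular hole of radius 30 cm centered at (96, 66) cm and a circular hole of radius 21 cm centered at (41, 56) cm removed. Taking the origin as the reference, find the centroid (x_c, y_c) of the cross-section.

x_c = 125.19 cm, y_c = 82.13 cm

plate: A = 240 × 160 = 38400.00, centroid at (120.00, 80.00).
hole 1: A = −π·30² = -2827.43, centroid at (96.00, 66.00).
hole 2: A = −π·21² = -1385.44, centroid at (41.00, 56.00).
ΣA = 34187.12 cm², ΣAx_c = 4279763.26 cm³, ΣAy_c = 2807804.62 cm³.
x_c = 4279763.26/34187.12 = 125.19 cm; y_c = 2807804.62/34187.12 = 82.13 cm.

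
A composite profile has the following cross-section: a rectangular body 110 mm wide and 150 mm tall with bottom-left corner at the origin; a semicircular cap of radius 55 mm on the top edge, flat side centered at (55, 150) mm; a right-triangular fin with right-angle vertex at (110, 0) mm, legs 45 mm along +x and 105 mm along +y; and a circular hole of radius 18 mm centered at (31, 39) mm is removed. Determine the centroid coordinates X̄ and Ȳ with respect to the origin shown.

X̄ = 63.40 mm, Ȳ = 93.12 mm

rectangular body: A = 110 × 150 = 16500.00, centroid at (55.00, 75.00).
semicircular top: A = ½π·55² = 4751.66, centroid at (55.00, 173.34).
triangular fin: A = ½·45·105 = 2362.50, centroid at (125.00, 35.00).
hole: A = −π·18² = -1017.88, centroid at (31.00, 39.00).
ΣA = 22596.28 mm²
ΣAX̄ = (16500.00)(55.00) + (4751.66)(55.00) + (2362.50)(125.00) + (-1017.88)(31.00) = 1432599.58 mm³
ΣAȲ = (16500.00)(75.00) + (4751.66)(173.34) + (2362.50)(35.00) + (-1017.88)(39.00) = 2104155.84 mm³
X̄ = 1432599.58 / 22596.28 = 63.40 mm
Ȳ = 2104155.84 / 22596.28 = 93.12 mm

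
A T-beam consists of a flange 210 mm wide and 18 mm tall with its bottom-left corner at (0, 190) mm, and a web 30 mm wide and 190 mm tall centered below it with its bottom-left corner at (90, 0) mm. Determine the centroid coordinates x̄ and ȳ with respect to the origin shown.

x̄ = 105.00 mm, ȳ = 136.47 mm

web: A = 30 × 190 = 5700.00, centroid at (105.00, 95.00).
flange: A = 210 × 18 = 3780.00, centroid at (105.00, 199.00).
ΣA = 9480.00 mm², ΣAx̄ = 995400.00 mm³, ΣAȳ = 1293720.00 mm³.
x̄ = 995400.00/9480.00 = 105.00 mm; ȳ = 1293720.00/9480.00 = 136.47 mm.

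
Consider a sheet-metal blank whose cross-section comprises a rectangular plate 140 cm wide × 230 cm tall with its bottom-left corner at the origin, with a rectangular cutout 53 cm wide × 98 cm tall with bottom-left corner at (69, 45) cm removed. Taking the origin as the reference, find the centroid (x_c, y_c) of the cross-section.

plate: A = 140 × 230 = 32200.00, centroid at (70.00, 115.00).
hole: A = −(53 × 98) = -5194.00, centroid at (95.50, 94.00).
ΣA = 27006.00 cm²
ΣAx_c = (32200.00)(70.00) + (-5194.00)(95.50) = 1757973.00 cm³
ΣAy_c = (32200.00)(115.00) + (-5194.00)(94.00) = 3214764.00 cm³
x_c = 1757973.00 / 27006.00 = 65.10 cm
y_c = 3214764.00 / 27006.00 = 119.04 cm

x_c = 65.10 cm, y_c = 119.04 cm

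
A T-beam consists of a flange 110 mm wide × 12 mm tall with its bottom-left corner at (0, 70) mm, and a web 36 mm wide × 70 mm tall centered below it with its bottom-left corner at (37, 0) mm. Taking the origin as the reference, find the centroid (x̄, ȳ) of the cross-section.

Part | A | x̄ᵢ | ȳᵢ | A·x̄ᵢ | A·ȳᵢ
web | 2520.00 | 55.00 | 35.00 | 138600.00 | 88200.00
flange | 1320.00 | 55.00 | 76.00 | 72600.00 | 100320.00
Σ | 3840.00 |  |  | 211200.00 | 188520.00
x̄ = 211200.00 / 3840.00 = 55.00 mm
ȳ = 188520.00 / 3840.00 = 49.09 mm

x̄ = 55.00 mm, ȳ = 49.09 mm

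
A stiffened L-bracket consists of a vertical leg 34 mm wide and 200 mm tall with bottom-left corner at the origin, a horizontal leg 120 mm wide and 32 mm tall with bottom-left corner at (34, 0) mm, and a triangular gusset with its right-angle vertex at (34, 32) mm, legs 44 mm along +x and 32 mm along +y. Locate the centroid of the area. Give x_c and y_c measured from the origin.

vertical leg: A = 34 × 200 = 6800.00, centroid at (17.00, 100.00).
horizontal leg: A = 120 × 32 = 3840.00, centroid at (94.00, 16.00).
gusset: A = ½·44·32 = 704.00, centroid at (48.67, 42.67).
ΣA = 11344.00 mm², ΣAx_c = 510821.33 mm³, ΣAy_c = 771477.33 mm³.
x_c = 510821.33/11344.00 = 45.03 mm; y_c = 771477.33/11344.00 = 68.01 mm.

x_c = 45.03 mm, y_c = 68.01 mm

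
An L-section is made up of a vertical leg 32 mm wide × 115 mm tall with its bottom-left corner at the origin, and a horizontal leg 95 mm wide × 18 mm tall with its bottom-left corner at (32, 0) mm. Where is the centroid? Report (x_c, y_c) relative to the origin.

x_c = 36.15 mm, y_c = 42.11 mm

Part | A | x̄ᵢ | ȳᵢ | A·x̄ᵢ | A·ȳᵢ
vertical leg | 3680.00 | 16.00 | 57.50 | 58880.00 | 211600.00
horizontal leg | 1710.00 | 79.50 | 9.00 | 135945.00 | 15390.00
Σ | 5390.00 |  |  | 194825.00 | 226990.00
x_c = 194825.00 / 5390.00 = 36.15 mm
y_c = 226990.00 / 5390.00 = 42.11 mm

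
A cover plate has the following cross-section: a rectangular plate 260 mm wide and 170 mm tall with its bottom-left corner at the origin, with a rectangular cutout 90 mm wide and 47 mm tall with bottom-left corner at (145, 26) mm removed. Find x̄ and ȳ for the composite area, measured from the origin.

Part | A | x̄ᵢ | ȳᵢ | A·x̄ᵢ | A·ȳᵢ
plate | 44200.00 | 130.00 | 85.00 | 5746000.00 | 3757000.00
hole | -4230.00 | 190.00 | 49.50 | -803700.00 | -209385.00
Σ | 39970.00 |  |  | 4942300.00 | 3547615.00
x̄ = 4942300.00 / 39970.00 = 123.65 mm
ȳ = 3547615.00 / 39970.00 = 88.76 mm

x̄ = 123.65 mm, ȳ = 88.76 mm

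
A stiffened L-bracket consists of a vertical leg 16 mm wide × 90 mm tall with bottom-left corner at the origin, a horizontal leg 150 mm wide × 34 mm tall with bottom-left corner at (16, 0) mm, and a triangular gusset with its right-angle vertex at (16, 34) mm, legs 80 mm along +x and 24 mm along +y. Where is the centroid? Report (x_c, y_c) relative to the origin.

vertical leg: A = 16 × 90 = 1440.00, centroid at (8.00, 45.00).
horizontal leg: A = 150 × 34 = 5100.00, centroid at (91.00, 17.00).
gusset: A = ½·80·24 = 960.00, centroid at (42.67, 42.00).
ΣA = 7500.00 mm²
ΣAx_c = (1440.00)(8.00) + (5100.00)(91.00) + (960.00)(42.67) = 516580.00 mm³
ΣAy_c = (1440.00)(45.00) + (5100.00)(17.00) + (960.00)(42.00) = 191820.00 mm³
x_c = 516580.00 / 7500.00 = 68.88 mm
y_c = 191820.00 / 7500.00 = 25.58 mm

x_c = 68.88 mm, y_c = 25.58 mm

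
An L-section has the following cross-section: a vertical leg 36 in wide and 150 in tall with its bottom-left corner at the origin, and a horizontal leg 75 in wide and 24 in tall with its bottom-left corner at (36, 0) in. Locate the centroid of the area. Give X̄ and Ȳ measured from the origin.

vertical leg: A = 36 × 150 = 5400.00, centroid at (18.00, 75.00).
horizontal leg: A = 75 × 24 = 1800.00, centroid at (73.50, 12.00).
ΣA = 7200.00 in²
ΣAX̄ = (5400.00)(18.00) + (1800.00)(73.50) = 229500.00 in³
ΣAȲ = (5400.00)(75.00) + (1800.00)(12.00) = 426600.00 in³
X̄ = 229500.00 / 7200.00 = 31.88 in
Ȳ = 426600.00 / 7200.00 = 59.25 in

X̄ = 31.88 in, Ȳ = 59.25 in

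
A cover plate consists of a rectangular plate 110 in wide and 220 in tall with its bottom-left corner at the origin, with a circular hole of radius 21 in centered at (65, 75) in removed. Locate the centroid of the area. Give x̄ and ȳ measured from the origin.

x̄ = 54.39 in, ȳ = 112.13 in

Part | A | x̄ᵢ | ȳᵢ | A·x̄ᵢ | A·ȳᵢ
plate | 24200.00 | 55.00 | 110.00 | 1331000.00 | 2662000.00
hole | -1385.44 | 65.00 | 75.00 | -90053.75 | -103908.18
Σ | 22814.56 |  |  | 1240946.25 | 2558091.82
x̄ = 1240946.25 / 22814.56 = 54.39 in
ȳ = 2558091.82 / 22814.56 = 112.13 in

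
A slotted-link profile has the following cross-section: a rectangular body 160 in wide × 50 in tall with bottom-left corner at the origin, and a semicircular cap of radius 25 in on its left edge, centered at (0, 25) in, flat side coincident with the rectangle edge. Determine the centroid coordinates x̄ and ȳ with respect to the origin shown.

rectangular body: A = 160 × 50 = 8000.00, centroid at (80.00, 25.00).
semicircular end: A = ½π·25² = 981.75, centroid at (-10.61, 25.00).
ΣA = 8981.75 in², ΣAx̄ = 629583.33 in³, ΣAȳ = 224543.69 in³.
x̄ = 629583.33/8981.75 = 70.10 in; ȳ = 224543.69/8981.75 = 25.00 in.

x̄ = 70.10 in, ȳ = 25.00 in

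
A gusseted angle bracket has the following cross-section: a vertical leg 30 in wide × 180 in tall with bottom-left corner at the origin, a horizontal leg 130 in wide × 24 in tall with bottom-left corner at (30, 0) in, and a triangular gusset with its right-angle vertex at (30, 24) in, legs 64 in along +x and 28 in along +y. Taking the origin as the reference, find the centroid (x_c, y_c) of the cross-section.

Part | A | x̄ᵢ | ȳᵢ | A·x̄ᵢ | A·ȳᵢ
vertical leg | 5400.00 | 15.00 | 90.00 | 81000.00 | 486000.00
horizontal leg | 3120.00 | 95.00 | 12.00 | 296400.00 | 37440.00
gusset | 896.00 | 51.33 | 33.33 | 45994.67 | 29866.67
Σ | 9416.00 |  |  | 423394.67 | 553306.67
x_c = 423394.67 / 9416.00 = 44.97 in
y_c = 553306.67 / 9416.00 = 58.76 in

x_c = 44.97 in, y_c = 58.76 in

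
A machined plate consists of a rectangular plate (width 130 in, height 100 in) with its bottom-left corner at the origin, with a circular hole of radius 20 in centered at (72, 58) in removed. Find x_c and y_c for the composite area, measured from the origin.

Part | A | x̄ᵢ | ȳᵢ | A·x̄ᵢ | A·ȳᵢ
plate | 13000.00 | 65.00 | 50.00 | 845000.00 | 650000.00
hole | -1256.64 | 72.00 | 58.00 | -90477.87 | -72884.95
Σ | 11743.36 |  |  | 754522.13 | 577115.05
x_c = 754522.13 / 11743.36 = 64.25 in
y_c = 577115.05 / 11743.36 = 49.14 in

x_c = 64.25 in, y_c = 49.14 in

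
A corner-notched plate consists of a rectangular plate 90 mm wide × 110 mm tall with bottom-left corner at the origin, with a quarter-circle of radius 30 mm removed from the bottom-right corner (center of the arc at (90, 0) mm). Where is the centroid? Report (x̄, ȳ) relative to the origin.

x̄ = 42.52 mm, ȳ = 58.25 mm

Part | A | x̄ᵢ | ȳᵢ | A·x̄ᵢ | A·ȳᵢ
plate | 9900.00 | 45.00 | 55.00 | 445500.00 | 544500.00
removed quarter-circle | -706.86 | 77.27 | 12.73 | -54617.25 | -9000.00
Σ | 9193.14 |  |  | 390882.75 | 535500.00
x̄ = 390882.75 / 9193.14 = 42.52 mm
ȳ = 535500.00 / 9193.14 = 58.25 mm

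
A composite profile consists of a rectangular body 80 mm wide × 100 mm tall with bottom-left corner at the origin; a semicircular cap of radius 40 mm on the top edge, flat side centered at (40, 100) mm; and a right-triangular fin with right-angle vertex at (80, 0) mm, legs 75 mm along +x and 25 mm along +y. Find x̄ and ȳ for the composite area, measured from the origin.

x̄ = 45.32 mm, ȳ = 61.29 mm

Part | A | x̄ᵢ | ȳᵢ | A·x̄ᵢ | A·ȳᵢ
rectangular body | 8000.00 | 40.00 | 50.00 | 320000.00 | 400000.00
semicircular top | 2513.27 | 40.00 | 116.98 | 100530.96 | 293994.08
triangular fin | 937.50 | 105.00 | 8.33 | 98437.50 | 7812.50
Σ | 11450.77 |  |  | 518968.46 | 701806.58
x̄ = 518968.46 / 11450.77 = 45.32 mm
ȳ = 701806.58 / 11450.77 = 61.29 mm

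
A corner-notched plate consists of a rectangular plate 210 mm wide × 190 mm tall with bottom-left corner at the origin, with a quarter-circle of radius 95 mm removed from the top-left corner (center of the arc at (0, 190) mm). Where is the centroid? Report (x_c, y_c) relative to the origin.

Part | A | x̄ᵢ | ȳᵢ | A·x̄ᵢ | A·ȳᵢ
plate | 39900.00 | 105.00 | 95.00 | 4189500.00 | 3790500.00
removed quarter-circle | -7088.22 | 40.32 | 149.68 | -285791.67 | -1060969.83
Σ | 32811.78 |  |  | 3903708.33 | 2729530.17
x_c = 3903708.33 / 32811.78 = 118.97 mm
y_c = 2729530.17 / 32811.78 = 83.19 mm

x_c = 118.97 mm, y_c = 83.19 mm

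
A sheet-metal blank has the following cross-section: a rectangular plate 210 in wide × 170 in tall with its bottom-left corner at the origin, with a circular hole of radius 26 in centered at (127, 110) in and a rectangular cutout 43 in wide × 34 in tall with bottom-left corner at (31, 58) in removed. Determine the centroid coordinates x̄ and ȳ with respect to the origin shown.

x̄ = 105.94 in, ȳ = 83.80 in

plate: A = 210 × 170 = 35700.00, centroid at (105.00, 85.00).
hole 1: A = −π·26² = -2123.72, centroid at (127.00, 110.00).
hole 2: A = −(43 × 34) = -1462.00, centroid at (52.50, 75.00).
ΣA = 32114.28 in², ΣAx̄ = 3402032.99 in³, ΣAȳ = 2691241.17 in³.
x̄ = 3402032.99/32114.28 = 105.94 in; ȳ = 2691241.17/32114.28 = 83.80 in.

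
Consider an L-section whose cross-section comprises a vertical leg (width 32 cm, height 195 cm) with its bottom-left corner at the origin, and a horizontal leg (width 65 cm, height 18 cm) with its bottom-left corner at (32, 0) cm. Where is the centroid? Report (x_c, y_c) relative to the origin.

vertical leg: A = 32 × 195 = 6240.00, centroid at (16.00, 97.50).
horizontal leg: A = 65 × 18 = 1170.00, centroid at (64.50, 9.00).
ΣA = 7410.00 cm², ΣAx_c = 175305.00 cm³, ΣAy_c = 618930.00 cm³.
x_c = 175305.00/7410.00 = 23.66 cm; y_c = 618930.00/7410.00 = 83.53 cm.

x_c = 23.66 cm, y_c = 83.53 cm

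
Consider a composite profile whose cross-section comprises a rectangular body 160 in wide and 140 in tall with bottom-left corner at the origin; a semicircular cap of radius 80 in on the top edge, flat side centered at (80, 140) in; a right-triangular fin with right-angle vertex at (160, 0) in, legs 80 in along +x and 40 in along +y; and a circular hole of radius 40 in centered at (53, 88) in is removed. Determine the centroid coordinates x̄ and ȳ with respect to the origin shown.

Part | A | x̄ᵢ | ȳᵢ | A·x̄ᵢ | A·ȳᵢ
rectangular body | 22400.00 | 80.00 | 70.00 | 1792000.00 | 1568000.00
semicircular top | 10053.10 | 80.00 | 173.95 | 804247.72 | 1748766.84
triangular fin | 1600.00 | 186.67 | 13.33 | 298666.67 | 21333.33
hole | -5026.55 | 53.00 | 88.00 | -266407.06 | -442336.25
Σ | 29026.55 |  |  | 2628507.33 | 2895763.93
x̄ = 2628507.33 / 29026.55 = 90.56 in
ȳ = 2895763.93 / 29026.55 = 99.76 in

x̄ = 90.56 in, ȳ = 99.76 in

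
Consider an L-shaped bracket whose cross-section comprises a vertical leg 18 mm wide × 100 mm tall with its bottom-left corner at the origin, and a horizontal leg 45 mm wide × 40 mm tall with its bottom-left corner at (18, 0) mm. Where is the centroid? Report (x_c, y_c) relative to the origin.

vertical leg: A = 18 × 100 = 1800.00, centroid at (9.00, 50.00).
horizontal leg: A = 45 × 40 = 1800.00, centroid at (40.50, 20.00).
ΣA = 3600.00 mm²
ΣAx_c = (1800.00)(9.00) + (1800.00)(40.50) = 89100.00 mm³
ΣAy_c = (1800.00)(50.00) + (1800.00)(20.00) = 126000.00 mm³
x_c = 89100.00 / 3600.00 = 24.75 mm
y_c = 126000.00 / 3600.00 = 35.00 mm

x_c = 24.75 mm, y_c = 35.00 mm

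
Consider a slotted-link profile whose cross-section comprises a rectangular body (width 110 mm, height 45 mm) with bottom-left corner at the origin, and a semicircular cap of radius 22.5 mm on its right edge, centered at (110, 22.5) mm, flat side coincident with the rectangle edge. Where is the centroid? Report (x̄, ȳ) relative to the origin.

rectangular body: A = 110 × 45 = 4950.00, centroid at (55.00, 22.50).
semicircular end: A = ½π·22.5² = 795.22, centroid at (119.55, 22.50).
ΣA = 5745.22 mm², ΣAx̄ = 367317.47 mm³, ΣAȳ = 129267.35 mm³.
x̄ = 367317.47/5745.22 = 63.93 mm; ȳ = 129267.35/5745.22 = 22.50 mm.

x̄ = 63.93 mm, ȳ = 22.50 mm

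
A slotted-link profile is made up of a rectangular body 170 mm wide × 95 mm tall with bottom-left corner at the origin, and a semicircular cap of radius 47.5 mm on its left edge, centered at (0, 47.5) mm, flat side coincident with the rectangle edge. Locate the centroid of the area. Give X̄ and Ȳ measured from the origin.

X̄ = 66.08 mm, Ȳ = 47.50 mm

rectangular body: A = 170 × 95 = 16150.00, centroid at (85.00, 47.50).
semicircular end: A = ½π·47.5² = 3544.11, centroid at (-20.16, 47.50).
ΣA = 19694.11 mm², ΣAX̄ = 1301302.08 mm³, ΣAȲ = 935470.19 mm³.
X̄ = 1301302.08/19694.11 = 66.08 mm; Ȳ = 935470.19/19694.11 = 47.50 mm.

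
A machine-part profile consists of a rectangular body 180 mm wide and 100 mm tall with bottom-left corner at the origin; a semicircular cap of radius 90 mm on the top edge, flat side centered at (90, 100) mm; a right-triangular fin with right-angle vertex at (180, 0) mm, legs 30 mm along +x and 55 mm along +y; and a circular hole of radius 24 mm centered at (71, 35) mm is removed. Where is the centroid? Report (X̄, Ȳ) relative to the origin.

rectangular body: A = 180 × 100 = 18000.00, centroid at (90.00, 50.00).
semicircular top: A = ½π·90² = 12723.45, centroid at (90.00, 138.20).
triangular fin: A = ½·30·55 = 825.00, centroid at (190.00, 18.33).
hole: A = −π·24² = -1809.56, centroid at (71.00, 35.00).
ΣA = 29738.89 mm²
ΣAX̄ = (18000.00)(90.00) + (12723.45)(90.00) + (825.00)(190.00) + (-1809.56)(71.00) = 2793381.95 mm³
ΣAȲ = (18000.00)(50.00) + (12723.45)(138.20) + (825.00)(18.33) + (-1809.56)(35.00) = 2610135.52 mm³
X̄ = 2793381.95 / 29738.89 = 93.93 mm
Ȳ = 2610135.52 / 29738.89 = 87.77 mm

X̄ = 93.93 mm, Ȳ = 87.77 mm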